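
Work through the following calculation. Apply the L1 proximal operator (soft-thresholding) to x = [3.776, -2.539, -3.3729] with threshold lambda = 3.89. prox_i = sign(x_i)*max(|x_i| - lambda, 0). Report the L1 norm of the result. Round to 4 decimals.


Soft-thresholding with lambda = 3.89:
prox(3.776) = sign(3.776)*max(|3.776| - 3.89, 0) = 0.0
prox(-2.539) = sign(-2.539)*max(|-2.539| - 3.89, 0) = 0.0
prox(-3.3729) = sign(-3.3729)*max(|-3.3729| - 3.89, 0) = 0.0
prox(x) = [0.0, 0.0, 0.0]
||prox(x)||_1 = 0.0 + 0.0 + 0.0 = 0.0


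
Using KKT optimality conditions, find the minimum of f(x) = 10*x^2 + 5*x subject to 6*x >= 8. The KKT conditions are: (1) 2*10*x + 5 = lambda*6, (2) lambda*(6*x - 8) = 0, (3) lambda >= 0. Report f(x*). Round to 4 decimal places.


Step 1: Try lambda = 0 (constraint inactive).
x_unc = -5/(2*10) = -0.25
Check: 6*-0.25 = -1.5 < 8 -- violated!
Step 2: Constraint must be active: 6*x = 8
x* = 8/6 = 4/3 = 1.3333 (rounded; the exact value 4/3 is used below)
lambda = (2*10*(4/3) + 5)/6 = 5.2778
Step 3: Compute optimal value.
f(x*) = 10*(4/3)^2 + 5*(4/3) = 24.4444


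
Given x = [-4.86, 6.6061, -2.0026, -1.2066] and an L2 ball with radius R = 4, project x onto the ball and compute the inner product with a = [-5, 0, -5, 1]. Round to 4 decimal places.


Step 1: Compute ||x|| (intermediates to 6 decimals).
||x|| = sqrt((-4.86)^2 + 6.6061^2 + (-2.0026)^2 + (-1.2066)^2) = 8.52798
Step 2: Project.
Since ||x|| > R, scale = R/||x|| = 4/8.52798 = 0.469044, proj(x) = scale * x
proj(x) = [-2.279554, 3.098552, -0.939308, -0.565948]
Step 3: Dot product.
a^T * proj(x) = -5*(-2.279554) + 0*3.098552 - 5*(-0.939308) + 1*(-0.565948) = 15.5284


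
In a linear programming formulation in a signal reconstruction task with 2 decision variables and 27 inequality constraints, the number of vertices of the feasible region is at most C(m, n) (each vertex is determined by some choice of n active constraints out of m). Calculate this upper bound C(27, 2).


Each vertex corresponds to some choice of n active constraints out of m, so the number of vertices is at most C(m, n) = m! / (n!(m-n)!).
m = 27, n = 2
Numerator: 27 * 26
Denominator: 2! = 2
C(27, 2) = 351


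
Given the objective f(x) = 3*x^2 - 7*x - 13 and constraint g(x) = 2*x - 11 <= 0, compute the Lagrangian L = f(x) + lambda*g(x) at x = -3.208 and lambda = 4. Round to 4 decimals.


Step 1: Evaluate f(x).
f(-3.208) = 3*(-3.208)^2 - 7*(-3.208) - 13 = 40.3298
Step 2: Evaluate g(x).
g(-3.208) = 2*-3.208 - 11 = -17.416
Step 3: Compute Lagrangian.
L = 40.3298 + 4*-17.416 = -29.3342


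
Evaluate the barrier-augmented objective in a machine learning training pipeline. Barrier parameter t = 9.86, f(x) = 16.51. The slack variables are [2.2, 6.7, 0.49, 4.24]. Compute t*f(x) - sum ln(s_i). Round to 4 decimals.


Step 1: Compute log-barrier.
ln values: [0.7885, 1.9021, -0.7133, 1.4446]
phi = -(0.7885 + 1.9021 - 0.7133 + 1.4446) = -3.4218
Step 2: Compute augmented objective.
t*f(x) = 9.86*16.51 = 162.7886
Total = 162.7886 - 3.4218 = 159.3668


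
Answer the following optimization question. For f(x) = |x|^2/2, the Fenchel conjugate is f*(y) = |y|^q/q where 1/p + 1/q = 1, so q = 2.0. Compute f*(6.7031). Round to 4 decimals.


The conjugate exponent q satisfies 1/p + 1/q = 1.
p = 2, so q = 2/(2 - 1) = 2.0
|y|^q = 6.7031^2.0 = 44.9315
f*(6.7031) = 44.9315 / 2.0 = 22.4658


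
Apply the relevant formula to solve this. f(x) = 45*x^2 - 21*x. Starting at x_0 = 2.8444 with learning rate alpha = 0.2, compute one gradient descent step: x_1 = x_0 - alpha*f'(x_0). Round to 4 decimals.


We compute the gradient at x_0 and apply the update.
f'(x) = 90*x - 21
f'(2.8444) = 90*2.8444 - 21 = 234.996
x_1 = 2.8444 - 0.2*234.996 = -44.1548


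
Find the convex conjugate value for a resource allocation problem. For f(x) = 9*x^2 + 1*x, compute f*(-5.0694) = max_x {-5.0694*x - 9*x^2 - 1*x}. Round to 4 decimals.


f*(y) = sup_x {y*x - a*x^2 - b*x} = sup_x {(y-b)*x - a*x^2}
FOC: (y - b) - 2a*x = 0 => x* = (y - b)/(2a)
x* = (-5.0694 - 1)/(2*9) = -0.3372
f*(-5.0694) = (y-b)^2/(4a) = (-5.0694 - 1)^2/(4*9)
= 36.8376/36 = 1.0233


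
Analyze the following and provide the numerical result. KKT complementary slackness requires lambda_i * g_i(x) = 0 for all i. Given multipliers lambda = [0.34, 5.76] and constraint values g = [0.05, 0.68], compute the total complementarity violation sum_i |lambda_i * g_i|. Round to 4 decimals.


KKT complementary slackness check:
lambda_1 * g_1 = 0.34 * 0.05 = 0.017
lambda_2 * g_2 = 5.76 * 0.68 = 3.9168
Total violation = 0.017 + 3.9168 = 3.9338


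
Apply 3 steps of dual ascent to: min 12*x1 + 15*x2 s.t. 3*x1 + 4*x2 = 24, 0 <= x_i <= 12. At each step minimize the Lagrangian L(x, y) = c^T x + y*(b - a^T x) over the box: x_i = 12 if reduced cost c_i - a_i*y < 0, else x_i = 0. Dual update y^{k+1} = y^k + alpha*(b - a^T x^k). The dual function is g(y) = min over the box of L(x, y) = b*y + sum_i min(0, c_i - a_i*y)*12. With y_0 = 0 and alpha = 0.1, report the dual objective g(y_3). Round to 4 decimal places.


Dual ascent for LP: min 12*x1 + 15*x2, 3*x1 + 4*x2 = 24, 0 <= x_i <= 12
Step 1: y^k = 0.0, reduced costs: (12.0, 15.0)
  x^k = (0.0, 0.0), subgradient = b - a^T x = 24.0
  y^{k+1} = 0.0 + 0.1*24.0 = 2.4
Step 2: y^k = 2.4, reduced costs: (4.8, 5.4)
  x^k = (0.0, 0.0), subgradient = b - a^T x = 24.0
  y^{k+1} = 2.4 + 0.1*24.0 = 4.8
Step 3: y^k = 4.8, reduced costs: (-2.4, -4.2)
  x^k = (12.0, 12.0), subgradient = b - a^T x = -60.0
  y^{k+1} = 4.8 + 0.1*-60.0 = -1.2
Dual objective at y_3 = -1.2: reduced costs (15.6, 19.8), box minimizer x = (0.0, 0.0)
g(y_3) = b*y + (c1 - a1*y)*x1 + (c2 - a2*y)*x2 = 24*(-1.2) + 15.6*0.0 + 19.8*0.0 = -28.8 + 0.0 + 0.0 = -28.8


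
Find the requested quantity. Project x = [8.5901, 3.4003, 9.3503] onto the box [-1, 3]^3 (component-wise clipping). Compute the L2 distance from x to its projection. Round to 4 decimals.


Project each component onto [-1, 3].
clip(8.5901) = 3.0, clip(3.4003) = 3.0, clip(9.3503) = 3.0
Projection = [3.0, 3.0, 3.0]
Squared diffs: [31.2492, 0.1602, 40.3263]
Distance = sqrt(71.7357) = 8.4697


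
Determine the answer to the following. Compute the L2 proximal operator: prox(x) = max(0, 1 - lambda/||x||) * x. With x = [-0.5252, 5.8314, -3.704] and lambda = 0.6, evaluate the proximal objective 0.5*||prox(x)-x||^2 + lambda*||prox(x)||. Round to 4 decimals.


Step 1: Compute ||x||.
||x|| = 6.9283
Step 2: Compute scaling factor.
scale = max(0, 1 - 0.6/6.9283) = 0.9134
Step 3: prox(x) = [-0.4797, 5.3264, -3.3832]
||prox(x)|| = 6.3283
Step 4: Proximal objective.
0.5*||prox-x||^2 = 0.18
lambda*||prox|| = 3.797
Total = 3.977


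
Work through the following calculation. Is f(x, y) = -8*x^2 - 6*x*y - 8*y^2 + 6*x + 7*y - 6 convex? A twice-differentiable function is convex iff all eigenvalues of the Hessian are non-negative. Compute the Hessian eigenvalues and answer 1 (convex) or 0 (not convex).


The Hessian of f(x,y) = -8*x^2 - 6*x*y - 8*y^2 + 6*x + 7*y - 6 is:
H = [[-16, -6], [-6, -16]]
Trace = -16 - 16 = -32
Determinant = -16*-16 - (-6)^2 = 220
Discriminant = (-32)^2 - 4*220 = 144.0
Eigenvalues: lambda_1 = -22.0, lambda_2 = -10.0
The function is not convex.

0


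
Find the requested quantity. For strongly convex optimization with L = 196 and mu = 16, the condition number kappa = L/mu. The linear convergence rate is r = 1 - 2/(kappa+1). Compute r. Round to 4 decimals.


Step 1: Compute the condition number.
kappa = L/mu = 196/16 = 12.25
Step 2: Compute the convergence rate.
r = 1 - 2/(kappa + 1) = 1 - 2*mu/(L + mu) = (L - mu)/(L + mu) = 180/212 = 0.8491


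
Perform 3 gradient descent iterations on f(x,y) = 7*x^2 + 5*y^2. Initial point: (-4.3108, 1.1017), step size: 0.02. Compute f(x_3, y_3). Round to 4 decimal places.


Gradient descent on f(x,y) = 7*x^2 + 5*y^2.
Starting point: (-4.3108, 1.1017), alpha = 0.02
Step 1: grad_x = 2*7*-4.3108 = -60.3512, grad_y = 2*5*1.1017 = 11.017
  x_1 = -4.3108 - 0.02*-60.3512 = -3.1038
  y_1 = 1.1017 - 0.02*11.017 = 0.8814
Step 2: grad_x = 2*7*-3.1038 = -43.4529, grad_y = 2*5*0.8814 = 8.8136
  x_2 = -3.1038 - 0.02*-43.4529 = -2.2347
  y_2 = 0.8814 - 0.02*8.8136 = 0.7051
Step 3: grad_x = 2*7*-2.2347 = -31.2861, grad_y = 2*5*0.7051 = 7.0509
  x_3 = -2.2347 - 0.02*-31.2861 = -1.609
  y_3 = 0.7051 - 0.02*7.0509 = 0.5641
f(-1.609, 0.5641) = 7*(-1.609)^2 + 5*0.5641^2 = 19.713


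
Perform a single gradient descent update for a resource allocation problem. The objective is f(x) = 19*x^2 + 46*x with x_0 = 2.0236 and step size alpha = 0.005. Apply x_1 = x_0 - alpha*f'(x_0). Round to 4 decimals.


We compute the gradient at x_0 and apply the update.
f'(x) = 38*x + 46
f'(2.0236) = 38*2.0236 + 46 = 122.8968
x_1 = 2.0236 - 0.005*122.8968 = 1.4091


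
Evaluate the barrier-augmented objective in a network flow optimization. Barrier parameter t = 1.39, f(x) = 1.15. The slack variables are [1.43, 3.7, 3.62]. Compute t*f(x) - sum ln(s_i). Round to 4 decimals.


Step 1: Compute log-barrier.
ln values: [0.3577, 1.3083, 1.2865]
phi = -(0.3577 + 1.3083 + 1.2865) = -2.9525
Step 2: Compute augmented objective.
t*f(x) = 1.39*1.15 = 1.5985
Total = 1.5985 - 2.9525 = -1.354


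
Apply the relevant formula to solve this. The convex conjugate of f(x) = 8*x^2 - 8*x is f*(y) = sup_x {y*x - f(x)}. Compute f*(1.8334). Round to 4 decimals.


f*(y) = sup_x {y*x - a*x^2 - b*x} = sup_x {(y-b)*x - a*x^2}
FOC: (y - b) - 2a*x = 0 => x* = (y - b)/(2a)
x* = (1.8334 + 8)/(2*8) = 0.6146
f*(1.8334) = (y-b)^2/(4a) = (1.8334 + 8)^2/(4*8)
= 96.6958/32 = 3.0217


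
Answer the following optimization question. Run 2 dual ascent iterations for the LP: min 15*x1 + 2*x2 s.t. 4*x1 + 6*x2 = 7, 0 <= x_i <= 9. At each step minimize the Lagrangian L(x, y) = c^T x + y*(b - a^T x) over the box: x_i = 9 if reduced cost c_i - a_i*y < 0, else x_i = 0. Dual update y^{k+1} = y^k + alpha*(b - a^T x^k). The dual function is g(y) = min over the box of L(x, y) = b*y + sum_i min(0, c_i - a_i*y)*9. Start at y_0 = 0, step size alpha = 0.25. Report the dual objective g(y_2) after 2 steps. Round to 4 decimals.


Dual ascent for LP: min 15*x1 + 2*x2, 4*x1 + 6*x2 = 7, 0 <= x_i <= 9
Step 1: y^k = 0.0, reduced costs: (15.0, 2.0)
  x^k = (0.0, 0.0), subgradient = b - a^T x = 7.0
  y^{k+1} = 0.0 + 0.25*7.0 = 1.75
Step 2: y^k = 1.75, reduced costs: (8.0, -8.5)
  x^k = (0.0, 9.0), subgradient = b - a^T x = -47.0
  y^{k+1} = 1.75 + 0.25*-47.0 = -10.0
Dual objective at y_2 = -10.0: reduced costs (55.0, 62.0), box minimizer x = (0.0, 0.0)
g(y_2) = b*y + (c1 - a1*y)*x1 + (c2 - a2*y)*x2 = 7*(-10.0) + 55.0*0.0 + 62.0*0.0 = -70.0 + 0.0 + 0.0 = -70.0


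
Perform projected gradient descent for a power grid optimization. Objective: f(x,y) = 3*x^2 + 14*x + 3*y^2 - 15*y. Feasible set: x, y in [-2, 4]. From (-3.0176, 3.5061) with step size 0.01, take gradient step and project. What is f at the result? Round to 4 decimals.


Step 1: Compute gradient at (-3.0176, 3.5061).
grad_x = 2*3*-3.0176 + 14 = -4.1056
grad_y = 2*3*3.5061 - 15 = 6.0366
Step 2: Gradient step.
x_raw = -3.0176 - 0.01*-4.1056 = -2.9765
y_raw = 3.5061 - 0.01*6.0366 = 3.4457
Step 3: Project onto [-2, 4].
x_proj = clip(-2.9765) = -2.0
y_proj = clip(3.4457) = 3.4457
Step 4: Evaluate f.
f(-2.0, 3.4457) = -32.0668


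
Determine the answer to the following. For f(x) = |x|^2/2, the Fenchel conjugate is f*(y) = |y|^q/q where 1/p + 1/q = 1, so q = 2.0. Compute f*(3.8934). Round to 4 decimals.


The conjugate exponent q satisfies 1/p + 1/q = 1.
p = 2, so q = 2/(2 - 1) = 2.0
|y|^q = 3.8934^2.0 = 15.1586
f*(3.8934) = 15.1586 / 2.0 = 7.5793


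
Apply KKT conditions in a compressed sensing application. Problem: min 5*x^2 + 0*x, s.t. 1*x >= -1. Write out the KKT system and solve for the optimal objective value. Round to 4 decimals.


Step 1: Try lambda = 0 (constraint inactive).
Stationarity: 2*5*x + 0 = 0
x* = 0/(2*5) = 0.0
Check constraint: 1*0.0 = 0.0 >= -1 -- satisfied.
Step 2: Compute optimal value.
f(x*) = 5*0.0^2 + 0*0.0 = 0.0


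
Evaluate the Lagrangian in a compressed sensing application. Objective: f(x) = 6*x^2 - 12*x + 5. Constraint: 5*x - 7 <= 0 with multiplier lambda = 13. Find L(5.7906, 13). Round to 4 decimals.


Step 1: Evaluate f(x).
f(5.7906) = 6*5.7906^2 - 12*5.7906 + 5 = 136.6991
Step 2: Evaluate g(x).
g(5.7906) = 5*5.7906 - 7 = 21.953
Step 3: Compute Lagrangian.
L = 136.6991 + 13*21.953 = 422.0881


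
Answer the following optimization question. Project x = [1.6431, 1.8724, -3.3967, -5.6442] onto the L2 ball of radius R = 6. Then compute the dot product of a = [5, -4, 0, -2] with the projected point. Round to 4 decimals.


Step 1: Compute ||x|| (intermediates to 6 decimals).
||x|| = sqrt(1.6431^2 + 1.8724^2 + (-3.3967)^2 + (-5.6442)^2) = 7.042743
Step 2: Project.
Since ||x|| > R, scale = R/||x|| = 6/7.042743 = 0.851941, proj(x) = scale * x
proj(x) = [1.399824, 1.595174, -2.893788, -4.808525]
Step 3: Dot product.
a^T * proj(x) = 5*1.399824 - 4*1.595174 + 0*(-2.893788) - 2*(-4.808525) = 10.2355


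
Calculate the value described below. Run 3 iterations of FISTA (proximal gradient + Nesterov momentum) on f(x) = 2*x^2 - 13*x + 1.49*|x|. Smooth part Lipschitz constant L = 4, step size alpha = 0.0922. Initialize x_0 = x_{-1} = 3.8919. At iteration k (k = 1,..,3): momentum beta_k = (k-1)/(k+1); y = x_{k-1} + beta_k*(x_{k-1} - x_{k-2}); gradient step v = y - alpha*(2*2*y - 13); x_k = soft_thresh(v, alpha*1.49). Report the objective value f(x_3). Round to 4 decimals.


FISTA on f(x) = 2*x^2 - 13*x + 1.49*|x|
L = 4, alpha = 0.0922
Iteration 1: beta = 0.0, y = 3.8919 + 0.0*(3.8919 - 3.8919) = 3.8919
  grad(y) = 2.5676, v = y - alpha*grad = 3.6552
  prox(v) = soft_thresh(3.6552, 0.1374) = 3.5178
Iteration 2: beta = 0.3333, y = 3.5178 + 0.3333*(3.5178 - 3.8919) = 3.3931
  grad(y) = 0.5723, v = y - alpha*grad = 3.3403
  prox(v) = soft_thresh(3.3403, 0.1374) = 3.2029
Iteration 3: beta = 0.5, y = 3.2029 + 0.5*(3.2029 - 3.5178) = 3.0455
  grad(y) = -0.818, v = y - alpha*grad = 3.1209
  prox(v) = soft_thresh(3.1209, 0.1374) = 2.9835
f(x_3) = 2*2.9835^2 - 13*2.9835 + 1.49*|2.9835| = -16.5375


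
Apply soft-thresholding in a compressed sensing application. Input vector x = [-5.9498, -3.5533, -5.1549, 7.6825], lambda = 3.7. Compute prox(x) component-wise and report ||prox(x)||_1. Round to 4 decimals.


Soft-thresholding with lambda = 3.7:
prox(-5.9498) = sign(-5.9498)*max(|-5.9498| - 3.7, 0) = -2.2498
prox(-3.5533) = sign(-3.5533)*max(|-3.5533| - 3.7, 0) = 0.0
prox(-5.1549) = sign(-5.1549)*max(|-5.1549| - 3.7, 0) = -1.4549
prox(7.6825) = sign(7.6825)*max(|7.6825| - 3.7, 0) = 3.9825
prox(x) = [-2.2498, 0.0, -1.4549, 3.9825]
||prox(x)||_1 = 2.2498 + 0.0 + 1.4549 + 3.9825 = 7.6872


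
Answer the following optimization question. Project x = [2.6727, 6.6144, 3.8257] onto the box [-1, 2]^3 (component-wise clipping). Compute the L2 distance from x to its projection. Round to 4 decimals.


Project each component onto [-1, 2].
clip(2.6727) = 2.0, clip(6.6144) = 2.0, clip(3.8257) = 2.0
Projection = [2.0, 2.0, 2.0]
Squared diffs: [0.4525, 21.2927, 3.3332]
Distance = sqrt(25.0784) = 5.0078


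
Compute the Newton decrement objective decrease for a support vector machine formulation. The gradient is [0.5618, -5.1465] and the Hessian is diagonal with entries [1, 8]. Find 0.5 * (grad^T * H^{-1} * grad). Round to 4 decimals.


Step 1: H is diagonal, so H^(-1) * g = [0.5618, -0.6433].
Step 2: g^T H^(-1) g = sum_i g_i^2 / H_ii
  = (0.5618)^2/1 + (-5.1465)^2/8
  = 0.3156 + 3.3108 = 3.6264
Step 3: Objective decrease = 0.5 * g^T H^(-1) g = 1.8132


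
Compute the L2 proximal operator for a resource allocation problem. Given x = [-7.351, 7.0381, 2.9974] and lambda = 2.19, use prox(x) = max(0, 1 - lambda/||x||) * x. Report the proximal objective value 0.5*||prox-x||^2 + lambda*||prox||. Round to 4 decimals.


Step 1: Compute ||x||.
||x|| = 10.6093
Step 2: Compute scaling factor.
scale = max(0, 1 - 2.19/10.6093) = 0.7936
Step 3: prox(x) = [-5.8336, 5.5853, 2.3787]
||prox(x)|| = 8.4193
Step 4: Proximal objective.
0.5*||prox-x||^2 = 2.3981
lambda*||prox|| = 18.4383
Total = 20.8362


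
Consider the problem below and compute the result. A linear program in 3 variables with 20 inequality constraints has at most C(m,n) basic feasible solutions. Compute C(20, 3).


Each vertex corresponds to some choice of n active constraints out of m, so the number of vertices is at most C(m, n) = m! / (n!(m-n)!).
m = 20, n = 3
Numerator: 20 * 19 * 18
Denominator: 3! = 6
C(20, 3) = 1140


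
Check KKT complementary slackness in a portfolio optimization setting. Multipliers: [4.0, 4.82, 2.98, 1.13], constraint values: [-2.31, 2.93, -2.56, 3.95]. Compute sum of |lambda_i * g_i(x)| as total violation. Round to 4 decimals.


KKT complementary slackness check:
lambda_1 * g_1 = 4.0 * -2.31 = -9.24
lambda_2 * g_2 = 4.82 * 2.93 = 14.1226
lambda_3 * g_3 = 2.98 * -2.56 = -7.6288
lambda_4 * g_4 = 1.13 * 3.95 = 4.4635
Total violation = 9.24 + 14.1226 + 7.6288 + 4.4635 = 35.4549


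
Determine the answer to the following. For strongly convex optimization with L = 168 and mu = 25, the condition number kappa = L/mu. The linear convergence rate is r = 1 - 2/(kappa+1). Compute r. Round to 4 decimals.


Step 1: Compute the condition number.
kappa = L/mu = 168/25 = 6.72
Step 2: Compute the convergence rate.
r = 1 - 2/(kappa + 1) = 1 - 2*mu/(L + mu) = (L - mu)/(L + mu) = 143/193 = 0.7409


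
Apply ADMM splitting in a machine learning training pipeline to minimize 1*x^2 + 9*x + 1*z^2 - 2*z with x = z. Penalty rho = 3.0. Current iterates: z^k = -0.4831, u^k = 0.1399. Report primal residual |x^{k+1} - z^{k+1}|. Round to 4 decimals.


ADMM iteration with rho = 3.0, z^k = -0.4831, u^k = 0.1399
Step 1: x-update.
Minimize 1*x^2 + 9*x + (3.0/2)*(x + 0.4831 + 0.1399)^2
FOC: (2*1 + 3.0)*x = -9 + 3.0*(-0.4831 - 0.1399)
x^{k+1} = -2.1738
Step 2: z-update.
Minimize 1*z^2 - 2*z + (3.0/2)*(-2.1738 - z + 0.1399)^2
FOC: (2*1 + 3.0)*z = 2 + 3.0*(-2.1738 + 0.1399)
z^{k+1} = -0.8203
Step 3: u-update.
u^{k+1} = 0.1399 - 2.1738 + 0.8203 = -1.2136
Step 4: Primal residual = |-2.1738 + 0.8203| = 1.3535


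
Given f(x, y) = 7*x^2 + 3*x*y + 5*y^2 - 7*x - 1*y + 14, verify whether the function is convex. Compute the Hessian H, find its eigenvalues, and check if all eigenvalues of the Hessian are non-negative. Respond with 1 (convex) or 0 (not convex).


The Hessian of f(x,y) = 7*x^2 + 3*x*y + 5*y^2 - 7*x - 1*y + 14 is:
H = [[14, 3], [3, 10]]
Trace = 14 + 10 = 24
Determinant = 14*10 - (3)^2 = 131
Discriminant = (24)^2 - 4*131 = 52.0
Eigenvalues: lambda_1 = 8.3944, lambda_2 = 15.6056
The function is convex.

1


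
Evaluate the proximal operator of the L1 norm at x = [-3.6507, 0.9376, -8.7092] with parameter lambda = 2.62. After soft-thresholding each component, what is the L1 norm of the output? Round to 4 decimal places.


Soft-thresholding with lambda = 2.62:
prox(-3.6507) = sign(-3.6507)*max(|-3.6507| - 2.62, 0) = -1.0307
prox(0.9376) = sign(0.9376)*max(|0.9376| - 2.62, 0) = 0.0
prox(-8.7092) = sign(-8.7092)*max(|-8.7092| - 2.62, 0) = -6.0892
prox(x) = [-1.0307, 0.0, -6.0892]
||prox(x)||_1 = 1.0307 + 0.0 + 6.0892 = 7.1199


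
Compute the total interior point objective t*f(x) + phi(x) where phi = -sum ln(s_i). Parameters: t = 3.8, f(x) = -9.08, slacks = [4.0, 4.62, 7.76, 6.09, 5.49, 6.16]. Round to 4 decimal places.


Step 1: Compute log-barrier.
ln values: [1.3863, 1.5304, 2.049, 1.8066, 1.7029, 1.8181]
phi = -(1.3863 + 1.5304 + 2.049 + 1.8066 + 1.7029 + 1.8181) = -10.2933
Step 2: Compute augmented objective.
t*f(x) = 3.8*-9.08 = -34.504
Total = -34.504 - 10.2933 = -44.7973


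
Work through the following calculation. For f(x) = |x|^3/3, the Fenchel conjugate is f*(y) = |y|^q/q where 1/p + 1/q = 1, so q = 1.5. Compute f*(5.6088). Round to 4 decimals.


The conjugate exponent q satisfies 1/p + 1/q = 1.
p = 3, so q = 3/(3 - 1) = 1.5
|y|^q = 5.6088^1.5 = 13.2833
f*(5.6088) = 13.2833 / 1.5 = 8.8555


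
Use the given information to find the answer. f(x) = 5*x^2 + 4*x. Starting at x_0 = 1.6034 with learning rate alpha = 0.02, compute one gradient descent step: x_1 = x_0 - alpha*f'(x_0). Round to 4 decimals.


We compute the gradient at x_0 and apply the update.
f'(x) = 10*x + 4
f'(1.6034) = 10*1.6034 + 4 = 20.034
x_1 = 1.6034 - 0.02*20.034 = 1.2027


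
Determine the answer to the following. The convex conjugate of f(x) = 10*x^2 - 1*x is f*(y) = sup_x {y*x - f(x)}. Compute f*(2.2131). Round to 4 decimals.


f*(y) = sup_x {y*x - a*x^2 - b*x} = sup_x {(y-b)*x - a*x^2}
FOC: (y - b) - 2a*x = 0 => x* = (y - b)/(2a)
x* = (2.2131 + 1)/(2*10) = 0.1607
f*(2.2131) = (y-b)^2/(4a) = (2.2131 + 1)^2/(4*10)
= 10.324/40 = 0.2581


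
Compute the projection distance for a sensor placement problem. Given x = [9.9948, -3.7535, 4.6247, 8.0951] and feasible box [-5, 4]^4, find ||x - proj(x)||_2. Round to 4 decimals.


Project each component onto [-5, 4].
clip(9.9948) = 4.0, clip(-3.7535) = -3.7535, clip(4.6247) = 4.0, clip(8.0951) = 4.0
Projection = [4.0, -3.7535, 4.0, 4.0]
Squared diffs: [35.9376, 0.0, 0.3903, 16.7698]
Distance = sqrt(53.0977) = 7.2868


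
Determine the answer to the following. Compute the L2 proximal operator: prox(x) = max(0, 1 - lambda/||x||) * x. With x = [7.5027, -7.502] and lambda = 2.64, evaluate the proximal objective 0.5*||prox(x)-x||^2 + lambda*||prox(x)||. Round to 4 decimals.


Step 1: Compute ||x||.
||x|| = 10.6099
Step 2: Compute scaling factor.
scale = max(0, 1 - 2.64/10.6099) = 0.7512
Step 3: prox(x) = [5.6359, -5.6353]
||prox(x)|| = 7.9699
Step 4: Proximal objective.
0.5*||prox-x||^2 = 3.4848
lambda*||prox|| = 21.0405
Total = 24.5254


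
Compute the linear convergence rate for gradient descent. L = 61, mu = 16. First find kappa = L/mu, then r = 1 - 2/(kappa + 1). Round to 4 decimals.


Step 1: Compute the condition number.
kappa = L/mu = 61/16 = 3.8125
Step 2: Compute the convergence rate.
r = 1 - 2/(kappa + 1) = 1 - 2*mu/(L + mu) = (L - mu)/(L + mu) = 45/77 = 0.5844


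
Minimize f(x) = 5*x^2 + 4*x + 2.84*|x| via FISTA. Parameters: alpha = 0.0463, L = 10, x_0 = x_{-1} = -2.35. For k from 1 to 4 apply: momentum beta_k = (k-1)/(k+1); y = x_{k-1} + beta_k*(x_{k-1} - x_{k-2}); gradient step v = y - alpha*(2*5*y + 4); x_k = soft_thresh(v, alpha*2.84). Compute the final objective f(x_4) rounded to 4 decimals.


FISTA on f(x) = 5*x^2 + 4*x + 2.84*|x|
L = 10, alpha = 0.0463
Iteration 1: beta = 0.0, y = -2.35 + 0.0*(-2.35 + 2.35) = -2.35
  grad(y) = -19.5, v = y - alpha*grad = -1.4472
  prox(v) = soft_thresh(-1.4472, 0.1315) = -1.3157
Iteration 2: beta = 0.3333, y = -1.3157 + 0.3333*(-1.3157 + 2.35) = -0.9709
  grad(y) = -5.7088, v = y - alpha*grad = -0.7066
  prox(v) = soft_thresh(-0.7066, 0.1315) = -0.5751
Iteration 3: beta = 0.5, y = -0.5751 + 0.5*(-0.5751 + 1.3157) = -0.2048
  grad(y) = 1.9523, v = y - alpha*grad = -0.2952
  prox(v) = soft_thresh(-0.2952, 0.1315) = -0.1637
Iteration 4: beta = 0.6, y = -0.1637 + 0.6*(-0.1637 + 0.5751) = 0.0832
  grad(y) = 4.8317, v = y - alpha*grad = -0.1405
  prox(v) = soft_thresh(-0.1405, 0.1315) = -0.009
f(x_4) = 5*(-0.009)^2 + 4*(-0.009) + 2.84*|-0.009| = -0.0101


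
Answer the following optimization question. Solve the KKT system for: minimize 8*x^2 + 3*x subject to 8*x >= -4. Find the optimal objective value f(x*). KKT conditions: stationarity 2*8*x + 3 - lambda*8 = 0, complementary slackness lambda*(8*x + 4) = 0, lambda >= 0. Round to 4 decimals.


Step 1: Try lambda = 0 (constraint inactive).
Stationarity: 2*8*x + 3 = 0
x* = -3/(2*8) = -0.1875
Check constraint: 8*-0.1875 = -1.5 >= -4 -- satisfied.
Step 2: Compute optimal value.
f(x*) = 8*(-0.1875)^2 + 3*(-0.1875) = -0.2813


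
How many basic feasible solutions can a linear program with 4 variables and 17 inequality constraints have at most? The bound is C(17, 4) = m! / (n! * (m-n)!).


Each vertex corresponds to some choice of n active constraints out of m, so the number of vertices is at most C(m, n) = m! / (n!(m-n)!).
m = 17, n = 4
Numerator: 17 * 16 * 15 * 14
Denominator: 4! = 24
C(17, 4) = 2380


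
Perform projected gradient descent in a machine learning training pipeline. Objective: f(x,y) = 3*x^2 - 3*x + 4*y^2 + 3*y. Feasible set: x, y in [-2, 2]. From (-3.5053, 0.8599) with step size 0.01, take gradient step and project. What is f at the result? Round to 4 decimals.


Step 1: Compute gradient at (-3.5053, 0.8599).
grad_x = 2*3*-3.5053 - 3 = -24.0318
grad_y = 2*4*0.8599 + 3 = 9.8792
Step 2: Gradient step.
x_raw = -3.5053 - 0.01*-24.0318 = -3.265
y_raw = 0.8599 - 0.01*9.8792 = 0.7611
Step 3: Project onto [-2, 2].
x_proj = clip(-3.265) = -2.0
y_proj = clip(0.7611) = 0.7611
Step 4: Evaluate f.
f(-2.0, 0.7611) = 22.6005


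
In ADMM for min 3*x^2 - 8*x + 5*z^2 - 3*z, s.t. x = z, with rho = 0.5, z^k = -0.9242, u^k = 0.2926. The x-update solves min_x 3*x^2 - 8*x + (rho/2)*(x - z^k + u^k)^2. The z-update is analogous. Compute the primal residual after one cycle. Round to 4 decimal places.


ADMM iteration with rho = 0.5, z^k = -0.9242, u^k = 0.2926
Step 1: x-update.
Minimize 3*x^2 - 8*x + (0.5/2)*(x + 0.9242 + 0.2926)^2
FOC: (2*3 + 0.5)*x = 8 + 0.5*(-0.9242 - 0.2926)
x^{k+1} = 1.1372
Step 2: z-update.
Minimize 5*z^2 - 3*z + (0.5/2)*(1.1372 - z + 0.2926)^2
FOC: (2*5 + 0.5)*z = 3 + 0.5*(1.1372 + 0.2926)
z^{k+1} = 0.3538
Step 3: u-update.
u^{k+1} = 0.2926 + 1.1372 - 0.3538 = 1.076
Step 4: Primal residual = |1.1372 - 0.3538| = 0.7834


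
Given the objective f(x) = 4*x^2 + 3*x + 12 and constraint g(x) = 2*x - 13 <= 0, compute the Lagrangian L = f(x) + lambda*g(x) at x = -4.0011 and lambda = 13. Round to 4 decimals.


Step 1: Evaluate f(x).
f(-4.0011) = 4*(-4.0011)^2 + 3*(-4.0011) + 12 = 64.0319
Step 2: Evaluate g(x).
g(-4.0011) = 2*-4.0011 - 13 = -21.0022
Step 3: Compute Lagrangian.
L = 64.0319 + 13*-21.0022 = -208.9967


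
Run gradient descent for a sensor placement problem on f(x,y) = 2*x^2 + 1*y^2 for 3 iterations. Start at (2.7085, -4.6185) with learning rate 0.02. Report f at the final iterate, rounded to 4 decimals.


Gradient descent on f(x,y) = 2*x^2 + 1*y^2.
Starting point: (2.7085, -4.6185), alpha = 0.02
Step 1: grad_x = 2*2*2.7085 = 10.834, grad_y = 2*1*-4.6185 = -9.237
  x_1 = 2.7085 - 0.02*10.834 = 2.4918
  y_1 = -4.6185 - 0.02*-9.237 = -4.4338
Step 2: grad_x = 2*2*2.4918 = 9.9673, grad_y = 2*1*-4.4338 = -8.8675
  x_2 = 2.4918 - 0.02*9.9673 = 2.2925
  y_2 = -4.4338 - 0.02*-8.8675 = -4.2564
Step 3: grad_x = 2*2*2.2925 = 9.1699, grad_y = 2*1*-4.2564 = -8.5128
  x_3 = 2.2925 - 0.02*9.1699 = 2.1091
  y_3 = -4.2564 - 0.02*-8.5128 = -4.0862
f(2.1091, -4.0862) = 2*2.1091^2 + 1*(-4.0862)^2 = 25.5931


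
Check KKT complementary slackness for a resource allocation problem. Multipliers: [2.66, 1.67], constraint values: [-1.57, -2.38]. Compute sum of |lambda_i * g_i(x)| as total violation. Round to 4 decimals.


KKT complementary slackness check:
lambda_1 * g_1 = 2.66 * -1.57 = -4.1762
lambda_2 * g_2 = 1.67 * -2.38 = -3.9746
Total violation = 4.1762 + 3.9746 = 8.1508


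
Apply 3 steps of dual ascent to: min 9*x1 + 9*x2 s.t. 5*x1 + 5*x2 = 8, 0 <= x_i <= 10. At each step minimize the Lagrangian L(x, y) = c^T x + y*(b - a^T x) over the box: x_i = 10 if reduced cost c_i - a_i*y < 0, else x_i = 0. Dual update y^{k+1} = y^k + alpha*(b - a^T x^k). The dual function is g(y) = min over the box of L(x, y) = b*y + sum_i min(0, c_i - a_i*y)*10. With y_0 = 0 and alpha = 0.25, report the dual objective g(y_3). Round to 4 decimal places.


Dual ascent for LP: min 9*x1 + 9*x2, 5*x1 + 5*x2 = 8, 0 <= x_i <= 10
Step 1: y^k = 0.0, reduced costs: (9.0, 9.0)
  x^k = (0.0, 0.0), subgradient = b - a^T x = 8.0
  y^{k+1} = 0.0 + 0.25*8.0 = 2.0
Step 2: y^k = 2.0, reduced costs: (-1.0, -1.0)
  x^k = (10.0, 10.0), subgradient = b - a^T x = -92.0
  y^{k+1} = 2.0 + 0.25*-92.0 = -21.0
Step 3: y^k = -21.0, reduced costs: (114.0, 114.0)
  x^k = (0.0, 0.0), subgradient = b - a^T x = 8.0
  y^{k+1} = -21.0 + 0.25*8.0 = -19.0
Dual objective at y_3 = -19.0: reduced costs (104.0, 104.0), box minimizer x = (0.0, 0.0)
g(y_3) = b*y + (c1 - a1*y)*x1 + (c2 - a2*y)*x2 = 8*(-19.0) + 104.0*0.0 + 104.0*0.0 = -152.0 + 0.0 + 0.0 = -152.0


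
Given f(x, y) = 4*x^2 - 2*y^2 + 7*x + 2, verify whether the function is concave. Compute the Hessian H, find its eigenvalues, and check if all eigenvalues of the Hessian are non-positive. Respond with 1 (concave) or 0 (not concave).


The Hessian of f(x,y) = 4*x^2 - 2*y^2 + 7*x + 2 is:
H = [[8, 0], [0, -4]]
Trace = 8 - 4 = 4
Determinant = 8*-4 - (0)^2 = -32
Discriminant = (4)^2 - 4*-32 = 144.0
Eigenvalues: lambda_1 = -4.0, lambda_2 = 8.0
The function is not concave.

0


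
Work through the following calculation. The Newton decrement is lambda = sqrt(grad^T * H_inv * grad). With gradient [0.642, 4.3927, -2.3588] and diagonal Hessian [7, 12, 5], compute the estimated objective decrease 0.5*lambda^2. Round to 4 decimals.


Step 1: H is diagonal, so H^(-1) * g = [0.0917, 0.3661, -0.4718].
Step 2: g^T H^(-1) g = sum_i g_i^2 / H_ii
  = (0.642)^2/7 + (4.3927)^2/12 + (-2.3588)^2/5
  = 0.0589 + 1.608 + 1.1128 = 2.7797
Step 3: Objective decrease = 0.5 * g^T H^(-1) g = 1.3898


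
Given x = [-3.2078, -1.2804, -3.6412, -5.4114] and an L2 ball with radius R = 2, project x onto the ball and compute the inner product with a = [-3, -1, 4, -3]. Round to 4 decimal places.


Step 1: Compute ||x|| (intermediates to 6 decimals).
||x|| = sqrt((-3.2078)^2 + (-1.2804)^2 + (-3.6412)^2 + (-5.4114)^2) = 7.380447
Step 2: Project.
Since ||x|| > R, scale = R/||x|| = 2/7.380447 = 0.270986, proj(x) = scale * x
proj(x) = [-0.869269, -0.34697, -0.986714, -1.466414]
Step 3: Dot product.
a^T * proj(x) = -3*(-0.869269) - 1*(-0.34697) + 4*(-0.986714) - 3*(-1.466414) = 3.4072


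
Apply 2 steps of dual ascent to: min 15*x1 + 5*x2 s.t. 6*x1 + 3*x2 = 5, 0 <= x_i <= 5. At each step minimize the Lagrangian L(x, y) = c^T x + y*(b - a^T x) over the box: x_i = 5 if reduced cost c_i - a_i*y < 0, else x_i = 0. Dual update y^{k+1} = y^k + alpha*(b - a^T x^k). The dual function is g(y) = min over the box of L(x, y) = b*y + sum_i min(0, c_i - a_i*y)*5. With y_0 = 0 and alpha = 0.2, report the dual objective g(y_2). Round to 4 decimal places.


Dual ascent for LP: min 15*x1 + 5*x2, 6*x1 + 3*x2 = 5, 0 <= x_i <= 5
Step 1: y^k = 0.0, reduced costs: (15.0, 5.0)
  x^k = (0.0, 0.0), subgradient = b - a^T x = 5.0
  y^{k+1} = 0.0 + 0.2*5.0 = 1.0
Step 2: y^k = 1.0, reduced costs: (9.0, 2.0)
  x^k = (0.0, 0.0), subgradient = b - a^T x = 5.0
  y^{k+1} = 1.0 + 0.2*5.0 = 2.0
Dual objective at y_2 = 2.0: reduced costs (3.0, -1.0), box minimizer x = (0.0, 5.0)
g(y_2) = b*y + (c1 - a1*y)*x1 + (c2 - a2*y)*x2 = 5*2.0 + 3.0*0.0 + (-1.0)*5.0 = 10.0 + 0.0 - 5.0 = 5.0


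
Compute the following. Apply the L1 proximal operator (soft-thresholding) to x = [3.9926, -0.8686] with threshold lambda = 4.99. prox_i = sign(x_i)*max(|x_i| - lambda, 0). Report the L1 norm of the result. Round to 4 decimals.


Soft-thresholding with lambda = 4.99:
prox(3.9926) = sign(3.9926)*max(|3.9926| - 4.99, 0) = 0.0
prox(-0.8686) = sign(-0.8686)*max(|-0.8686| - 4.99, 0) = 0.0
prox(x) = [0.0, 0.0]
||prox(x)||_1 = 0.0 + 0.0 = 0.0


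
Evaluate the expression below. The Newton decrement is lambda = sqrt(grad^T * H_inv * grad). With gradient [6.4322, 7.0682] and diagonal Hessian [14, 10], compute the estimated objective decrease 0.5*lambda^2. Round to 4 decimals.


Step 1: H is diagonal, so H^(-1) * g = [0.4594, 0.7068].
Step 2: g^T H^(-1) g = sum_i g_i^2 / H_ii
  = (6.4322)^2/14 + (7.0682)^2/10
  = 2.9552 + 4.9959 = 7.9512
Step 3: Objective decrease = 0.5 * g^T H^(-1) g = 3.9756


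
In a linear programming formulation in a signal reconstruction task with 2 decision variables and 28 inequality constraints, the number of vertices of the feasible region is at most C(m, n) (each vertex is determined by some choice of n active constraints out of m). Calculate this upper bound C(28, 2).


Each vertex corresponds to some choice of n active constraints out of m, so the number of vertices is at most C(m, n) = m! / (n!(m-n)!).
m = 28, n = 2
Numerator: 28 * 27
Denominator: 2! = 2
C(28, 2) = 378


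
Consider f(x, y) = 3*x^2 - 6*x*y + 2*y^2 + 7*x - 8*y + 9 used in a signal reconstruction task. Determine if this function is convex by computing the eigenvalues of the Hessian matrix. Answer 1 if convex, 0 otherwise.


The Hessian of f(x,y) = 3*x^2 - 6*x*y + 2*y^2 + 7*x - 8*y + 9 is:
H = [[6, -6], [-6, 4]]
Trace = 6 + 4 = 10
Determinant = 6*4 - (-6)^2 = -12
Discriminant = (10)^2 - 4*-12 = 148.0
Eigenvalues: lambda_1 = -1.0828, lambda_2 = 11.0828
The function is not convex.

0


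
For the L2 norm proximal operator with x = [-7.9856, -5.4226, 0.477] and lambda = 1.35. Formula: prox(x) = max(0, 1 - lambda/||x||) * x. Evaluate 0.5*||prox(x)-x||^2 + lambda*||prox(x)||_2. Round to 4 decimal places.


Step 1: Compute ||x||.
||x|| = 9.6645
Step 2: Compute scaling factor.
scale = max(0, 1 - 1.35/9.6645) = 0.8603
Step 3: prox(x) = [-6.8701, -4.6651, 0.4104]
||prox(x)|| = 8.3145
Step 4: Proximal objective.
0.5*||prox-x||^2 = 0.9113
lambda*||prox|| = 11.2246
Total = 12.1358


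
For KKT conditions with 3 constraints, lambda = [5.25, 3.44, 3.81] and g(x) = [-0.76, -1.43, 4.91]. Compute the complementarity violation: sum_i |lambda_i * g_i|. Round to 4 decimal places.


KKT complementary slackness check:
lambda_1 * g_1 = 5.25 * -0.76 = -3.99
lambda_2 * g_2 = 3.44 * -1.43 = -4.9192
lambda_3 * g_3 = 3.81 * 4.91 = 18.7071
Total violation = 3.99 + 4.9192 + 18.7071 = 27.6163


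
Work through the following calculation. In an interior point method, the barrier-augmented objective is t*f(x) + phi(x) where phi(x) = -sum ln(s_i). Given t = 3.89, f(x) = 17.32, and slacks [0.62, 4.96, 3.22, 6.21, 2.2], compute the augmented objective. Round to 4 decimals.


Step 1: Compute log-barrier.
ln values: [-0.478, 1.6014, 1.1694, 1.8262, 0.7885]
phi = -(-0.478 + 1.6014 + 1.1694 + 1.8262 + 0.7885) = -4.9074
Step 2: Compute augmented objective.
t*f(x) = 3.89*17.32 = 67.3748
Total = 67.3748 - 4.9074 = 62.4674


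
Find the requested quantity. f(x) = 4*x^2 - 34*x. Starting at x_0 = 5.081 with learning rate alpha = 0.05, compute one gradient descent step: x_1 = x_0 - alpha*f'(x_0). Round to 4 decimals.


We compute the gradient at x_0 and apply the update.
f'(x) = 8*x - 34
f'(5.081) = 8*5.081 - 34 = 6.648
x_1 = 5.081 - 0.05*6.648 = 4.7486


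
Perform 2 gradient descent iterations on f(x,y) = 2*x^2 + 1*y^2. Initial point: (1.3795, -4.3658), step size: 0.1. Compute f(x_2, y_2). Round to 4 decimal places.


Gradient descent on f(x,y) = 2*x^2 + 1*y^2.
Starting point: (1.3795, -4.3658), alpha = 0.1
Step 1: grad_x = 2*2*1.3795 = 5.518, grad_y = 2*1*-4.3658 = -8.7316
  x_1 = 1.3795 - 0.1*5.518 = 0.8277
  y_1 = -4.3658 - 0.1*-8.7316 = -3.4926
Step 2: grad_x = 2*2*0.8277 = 3.3108, grad_y = 2*1*-3.4926 = -6.9853
  x_2 = 0.8277 - 0.1*3.3108 = 0.4966
  y_2 = -3.4926 - 0.1*-6.9853 = -2.7941
f(0.4966, -2.7941) = 2*0.4966^2 + 1*(-2.7941)^2 = 8.3003


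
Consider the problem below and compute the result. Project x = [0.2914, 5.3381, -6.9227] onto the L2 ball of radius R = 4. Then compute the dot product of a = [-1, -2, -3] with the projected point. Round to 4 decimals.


Step 1: Compute ||x|| (intermediates to 6 decimals).
||x|| = sqrt(0.2914^2 + 5.3381^2 + (-6.9227)^2) = 8.746657
Step 2: Project.
Since ||x|| > R, scale = R/||x|| = 4/8.746657 = 0.457318, proj(x) = scale * x
proj(x) = [0.133262, 2.441209, -3.165875]
Step 3: Dot product.
a^T * proj(x) = -1*0.133262 - 2*2.441209 - 3*(-3.165875) = 4.4819


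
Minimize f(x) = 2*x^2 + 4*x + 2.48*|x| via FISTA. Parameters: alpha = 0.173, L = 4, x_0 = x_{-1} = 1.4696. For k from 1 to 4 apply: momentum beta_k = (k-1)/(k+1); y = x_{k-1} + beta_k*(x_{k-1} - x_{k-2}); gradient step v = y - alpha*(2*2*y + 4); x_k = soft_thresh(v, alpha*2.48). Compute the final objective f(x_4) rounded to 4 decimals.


FISTA on f(x) = 2*x^2 + 4*x + 2.48*|x|
L = 4, alpha = 0.173
Iteration 1: beta = 0.0, y = 1.4696 + 0.0*(1.4696 - 1.4696) = 1.4696
  grad(y) = 9.8784, v = y - alpha*grad = -0.2394
  prox(v) = soft_thresh(-0.2394, 0.429) = 0.0
Iteration 2: beta = 0.3333, y = 0.0 + 0.3333*(0.0 - 1.4696) = -0.4899
  grad(y) = 2.0405, v = y - alpha*grad = -0.8429
  prox(v) = soft_thresh(-0.8429, 0.429) = -0.4138
Iteration 3: beta = 0.5, y = -0.4138 + 0.5*(-0.4138 - 0.0) = -0.6208
  grad(y) = 1.517, v = y - alpha*grad = -0.8832
  prox(v) = soft_thresh(-0.8832, 0.429) = -0.4542
Iteration 4: beta = 0.6, y = -0.4542 + 0.6*(-0.4542 + 0.4138) = -0.4783
  grad(y) = 2.0866, v = y - alpha*grad = -0.8393
  prox(v) = soft_thresh(-0.8393, 0.429) = -0.4103
f(x_4) = 2*(-0.4103)^2 + 4*(-0.4103) + 2.48*|-0.4103| = -0.287


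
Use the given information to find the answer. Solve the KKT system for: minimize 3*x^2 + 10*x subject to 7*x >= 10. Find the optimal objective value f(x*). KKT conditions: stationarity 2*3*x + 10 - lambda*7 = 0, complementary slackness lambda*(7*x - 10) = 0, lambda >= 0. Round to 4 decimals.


Step 1: Try lambda = 0 (constraint inactive).
x_unc = -10/(2*3) = -1.6667
Check: 7*-1.6667 = -11.6669 < 10 -- violated!
Step 2: Constraint must be active: 7*x = 10
x* = 10/7 = 1.4286 (rounded; the exact value 10/7 is used below)
lambda = (2*3*(10/7) + 10)/7 = 2.6531
Step 3: Compute optimal value.
f(x*) = 3*(10/7)^2 + 10*(10/7) = 20.4082


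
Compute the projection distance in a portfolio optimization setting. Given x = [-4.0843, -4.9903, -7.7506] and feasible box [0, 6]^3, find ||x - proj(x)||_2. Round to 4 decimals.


Project each component onto [0, 6].
clip(-4.0843) = 0.0, clip(-4.9903) = 0.0, clip(-7.7506) = 0.0
Projection = [0.0, 0.0, 0.0]
Squared diffs: [16.6815, 24.9031, 60.0718]
Distance = sqrt(101.6564) = 10.0825


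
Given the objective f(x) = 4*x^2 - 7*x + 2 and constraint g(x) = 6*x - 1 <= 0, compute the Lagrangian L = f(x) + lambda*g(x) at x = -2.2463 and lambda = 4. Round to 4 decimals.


Step 1: Evaluate f(x).
f(-2.2463) = 4*(-2.2463)^2 - 7*(-2.2463) + 2 = 37.9076
Step 2: Evaluate g(x).
g(-2.2463) = 6*-2.2463 - 1 = -14.4778
Step 3: Compute Lagrangian.
L = 37.9076 + 4*-14.4778 = -20.0036


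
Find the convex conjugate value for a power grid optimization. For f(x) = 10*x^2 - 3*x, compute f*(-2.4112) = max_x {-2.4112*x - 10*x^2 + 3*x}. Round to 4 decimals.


f*(y) = sup_x {y*x - a*x^2 - b*x} = sup_x {(y-b)*x - a*x^2}
FOC: (y - b) - 2a*x = 0 => x* = (y - b)/(2a)
x* = (-2.4112 + 3)/(2*10) = 0.0294
f*(-2.4112) = (y-b)^2/(4a) = (-2.4112 + 3)^2/(4*10)
= 0.3467/40 = 0.0087


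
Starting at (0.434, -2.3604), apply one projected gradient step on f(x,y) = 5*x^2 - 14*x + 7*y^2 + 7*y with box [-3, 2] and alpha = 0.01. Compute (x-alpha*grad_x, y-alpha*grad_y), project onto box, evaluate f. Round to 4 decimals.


Step 1: Compute gradient at (0.434, -2.3604).
grad_x = 2*5*0.434 - 14 = -9.66
grad_y = 2*7*-2.3604 + 7 = -26.0456
Step 2: Gradient step.
x_raw = 0.434 - 0.01*-9.66 = 0.5306
y_raw = -2.3604 - 0.01*-26.0456 = -2.0999
Step 3: Project onto [-3, 2].
x_proj = clip(0.5306) = 0.5306
y_proj = clip(-2.0999) = -2.0999
Step 4: Evaluate f.
f(0.5306, -2.0999) = 10.148


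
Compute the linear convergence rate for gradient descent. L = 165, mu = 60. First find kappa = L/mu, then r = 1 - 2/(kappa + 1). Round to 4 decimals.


Step 1: Compute the condition number.
kappa = L/mu = 165/60 = 2.75
Step 2: Compute the convergence rate.
r = 1 - 2/(kappa + 1) = 1 - 2*mu/(L + mu) = (L - mu)/(L + mu) = 105/225 = 0.4667


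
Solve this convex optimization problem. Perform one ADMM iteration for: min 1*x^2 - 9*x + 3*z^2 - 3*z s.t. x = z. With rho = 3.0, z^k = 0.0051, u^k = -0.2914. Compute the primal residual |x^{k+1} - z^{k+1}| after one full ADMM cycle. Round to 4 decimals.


ADMM iteration with rho = 3.0, z^k = 0.0051, u^k = -0.2914
Step 1: x-update.
Minimize 1*x^2 - 9*x + (3.0/2)*(x - 0.0051 - 0.2914)^2
FOC: (2*1 + 3.0)*x = 9 + 3.0*(0.0051 + 0.2914)
x^{k+1} = 1.9779
Step 2: z-update.
Minimize 3*z^2 - 3*z + (3.0/2)*(1.9779 - z - 0.2914)^2
FOC: (2*3 + 3.0)*z = 3 + 3.0*(1.9779 - 0.2914)
z^{k+1} = 0.8955
Step 3: u-update.
u^{k+1} = -0.2914 + 1.9779 - 0.8955 = 0.791
Step 4: Primal residual = |1.9779 - 0.8955| = 1.0824


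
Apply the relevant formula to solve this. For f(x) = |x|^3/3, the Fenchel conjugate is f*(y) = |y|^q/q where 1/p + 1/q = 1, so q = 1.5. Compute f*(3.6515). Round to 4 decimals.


The conjugate exponent q satisfies 1/p + 1/q = 1.
p = 3, so q = 3/(3 - 1) = 1.5
|y|^q = 3.6515^1.5 = 6.9776
f*(3.6515) = 6.9776 / 1.5 = 4.6517
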